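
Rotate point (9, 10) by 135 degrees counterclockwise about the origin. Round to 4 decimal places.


x' = 9*cos(135) - 10*sin(135) = -13.435
y' = 9*sin(135) + 10*cos(135) = -0.7071

(-13.435, -0.7071)


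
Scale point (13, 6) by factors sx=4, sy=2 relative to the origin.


Scaling: (x*sx, y*sy) = (13*4, 6*2) = (52, 12)

(52, 12)


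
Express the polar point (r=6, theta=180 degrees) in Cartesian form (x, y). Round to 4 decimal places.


x = 6 * cos(180) = -6
y = 6 * sin(180) = 0

(-6, 0)


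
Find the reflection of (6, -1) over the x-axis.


Reflection across x-axis: (x, y) -> (x, -y)
(6, -1) -> (6, 1)

(6, 1)


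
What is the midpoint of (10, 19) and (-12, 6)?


Midpoint = ((10+-12)/2, (19+6)/2) = (-1, 12.5)

(-1, 12.5)


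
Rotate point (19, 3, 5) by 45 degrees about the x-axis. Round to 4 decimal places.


x' = 19
y' = 3*cos(45) - 5*sin(45) = -1.4142
z' = 3*sin(45) + 5*cos(45) = 5.6569

(19, -1.4142, 5.6569)


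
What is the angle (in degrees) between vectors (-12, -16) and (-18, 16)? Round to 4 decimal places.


dot = -12*-18 + -16*16 = -40
|u| = 20, |v| = 24.0832
cos(angle) = -0.083
angle = 94.7636 degrees

94.7636 degrees


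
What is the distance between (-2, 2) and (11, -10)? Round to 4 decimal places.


d = sqrt((11--2)^2 + (-10-2)^2) = 17.6918

17.6918


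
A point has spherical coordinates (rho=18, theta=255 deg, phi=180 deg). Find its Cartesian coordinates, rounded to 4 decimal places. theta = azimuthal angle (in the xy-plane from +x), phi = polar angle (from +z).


x = 18 * sin(180) * cos(255) = 0
y = 18 * sin(180) * sin(255) = 0
z = 18 * cos(180) = -18

(0, 0, -18)


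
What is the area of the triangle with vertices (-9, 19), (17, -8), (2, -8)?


Area = |x1(y2-y3) + x2(y3-y1) + x3(y1-y2)| / 2
= |-9*(-8--8) + 17*(-8-19) + 2*(19--8)| / 2
= 202.5

202.5


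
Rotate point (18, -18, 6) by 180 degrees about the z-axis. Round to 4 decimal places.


x' = 18*cos(180) - -18*sin(180) = -18
y' = 18*sin(180) + -18*cos(180) = 18
z' = 6

(-18, 18, 6)


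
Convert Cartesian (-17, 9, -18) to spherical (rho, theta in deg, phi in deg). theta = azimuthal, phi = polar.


rho = sqrt((-17)^2 + 9^2 + (-18)^2) = 26.3439
theta = atan2(9, -17) = 152.1027 deg
phi = acos(-18/26.3439) = 133.0998 deg

rho = 26.3439, theta = 152.1027 deg, phi = 133.0998 deg


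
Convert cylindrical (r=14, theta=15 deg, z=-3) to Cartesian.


x = 14 * cos(15) = 13.523
y = 14 * sin(15) = 3.6235
z = -3

(13.523, 3.6235, -3)


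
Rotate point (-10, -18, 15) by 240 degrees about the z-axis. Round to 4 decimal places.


x' = -10*cos(240) - -18*sin(240) = -10.5885
y' = -10*sin(240) + -18*cos(240) = 17.6603
z' = 15

(-10.5885, 17.6603, 15)


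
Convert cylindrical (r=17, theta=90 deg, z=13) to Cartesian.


x = 17 * cos(90) = 0
y = 17 * sin(90) = 17
z = 13

(0, 17, 13)


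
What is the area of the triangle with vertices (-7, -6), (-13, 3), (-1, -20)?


Area = |x1(y2-y3) + x2(y3-y1) + x3(y1-y2)| / 2
= |-7*(3--20) + -13*(-20--6) + -1*(-6-3)| / 2
= 15

15


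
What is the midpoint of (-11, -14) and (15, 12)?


Midpoint = ((-11+15)/2, (-14+12)/2) = (2, -1)

(2, -1)


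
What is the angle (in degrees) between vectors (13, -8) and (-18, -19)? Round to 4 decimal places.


dot = 13*-18 + -8*-19 = -82
|u| = 15.2643, |v| = 26.1725
cos(angle) = -0.2053
angle = 101.8443 degrees

101.8443 degrees


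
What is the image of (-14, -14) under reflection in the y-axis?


Reflection across y-axis: (x, y) -> (-x, y)
(-14, -14) -> (14, -14)

(14, -14)


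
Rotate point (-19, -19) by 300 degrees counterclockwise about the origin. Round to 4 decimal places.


x' = -19*cos(300) - -19*sin(300) = -25.9545
y' = -19*sin(300) + -19*cos(300) = 6.9545

(-25.9545, 6.9545)


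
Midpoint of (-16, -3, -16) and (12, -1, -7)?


Midpoint = ((-16+12)/2, (-3+-1)/2, (-16+-7)/2) = (-2, -2, -11.5)

(-2, -2, -11.5)


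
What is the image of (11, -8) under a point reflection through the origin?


Reflection through origin: (x, y) -> (-x, -y)
(11, -8) -> (-11, 8)

(-11, 8)


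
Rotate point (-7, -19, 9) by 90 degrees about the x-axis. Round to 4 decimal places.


x' = -7
y' = -19*cos(90) - 9*sin(90) = -9
z' = -19*sin(90) + 9*cos(90) = -19

(-7, -9, -19)


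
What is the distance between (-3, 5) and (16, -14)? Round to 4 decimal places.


d = sqrt((16--3)^2 + (-14-5)^2) = 26.8701

26.8701


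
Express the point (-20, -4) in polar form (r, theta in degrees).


r = sqrt((-20)^2 + (-4)^2) = 20.3961
theta = atan2(-4, -20) = 191.3099 degrees

r = 20.3961, theta = 191.3099 degrees


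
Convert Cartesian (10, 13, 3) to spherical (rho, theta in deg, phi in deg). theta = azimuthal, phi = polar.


rho = sqrt(10^2 + 13^2 + 3^2) = 16.6733
theta = atan2(13, 10) = 52.4314 deg
phi = acos(3/16.6733) = 79.6344 deg

rho = 16.6733, theta = 52.4314 deg, phi = 79.6344 deg


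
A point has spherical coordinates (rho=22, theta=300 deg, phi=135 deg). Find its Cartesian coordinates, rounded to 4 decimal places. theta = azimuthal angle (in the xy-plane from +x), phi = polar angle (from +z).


x = 22 * sin(135) * cos(300) = 7.7782
y = 22 * sin(135) * sin(300) = -13.4722
z = 22 * cos(135) = -15.5563

(7.7782, -13.4722, -15.5563)


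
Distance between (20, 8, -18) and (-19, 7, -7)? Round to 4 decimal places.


d = sqrt((-19-20)^2 + (7-8)^2 + (-7--18)^2) = 40.5339

40.5339


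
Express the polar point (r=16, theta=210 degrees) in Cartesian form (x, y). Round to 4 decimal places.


x = 16 * cos(210) = -13.8564
y = 16 * sin(210) = -8

(-13.8564, -8)


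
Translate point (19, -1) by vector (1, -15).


Translation: (x+dx, y+dy) = (19+1, -1+-15) = (20, -16)

(20, -16)


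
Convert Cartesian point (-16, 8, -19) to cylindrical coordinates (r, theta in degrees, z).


r = sqrt((-16)^2 + 8^2) = 17.8885
theta = atan2(8, -16) = 153.4349 deg
z = -19

r = 17.8885, theta = 153.4349 deg, z = -19


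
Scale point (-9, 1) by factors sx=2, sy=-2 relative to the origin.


Scaling: (x*sx, y*sy) = (-9*2, 1*-2) = (-18, -2)

(-18, -2)


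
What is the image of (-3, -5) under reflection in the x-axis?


Reflection across x-axis: (x, y) -> (x, -y)
(-3, -5) -> (-3, 5)

(-3, 5)


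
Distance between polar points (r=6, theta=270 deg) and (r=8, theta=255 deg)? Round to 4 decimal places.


d = sqrt(r1^2 + r2^2 - 2*r1*r2*cos(t2-t1))
d = sqrt(6^2 + 8^2 - 2*6*8*cos(255-270)) = 2.6965

2.6965


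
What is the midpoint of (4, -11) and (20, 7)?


Midpoint = ((4+20)/2, (-11+7)/2) = (12, -2)

(12, -2)


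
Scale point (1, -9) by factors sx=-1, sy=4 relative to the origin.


Scaling: (x*sx, y*sy) = (1*-1, -9*4) = (-1, -36)

(-1, -36)


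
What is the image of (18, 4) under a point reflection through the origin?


Reflection through origin: (x, y) -> (-x, -y)
(18, 4) -> (-18, -4)

(-18, -4)


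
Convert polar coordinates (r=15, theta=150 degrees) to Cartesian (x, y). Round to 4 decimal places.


x = 15 * cos(150) = -12.9904
y = 15 * sin(150) = 7.5

(-12.9904, 7.5)


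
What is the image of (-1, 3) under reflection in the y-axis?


Reflection across y-axis: (x, y) -> (-x, y)
(-1, 3) -> (1, 3)

(1, 3)


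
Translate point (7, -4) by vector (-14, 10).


Translation: (x+dx, y+dy) = (7+-14, -4+10) = (-7, 6)

(-7, 6)


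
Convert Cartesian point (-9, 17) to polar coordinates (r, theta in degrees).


r = sqrt((-9)^2 + 17^2) = 19.2354
theta = atan2(17, -9) = 117.8973 degrees

r = 19.2354, theta = 117.8973 degrees


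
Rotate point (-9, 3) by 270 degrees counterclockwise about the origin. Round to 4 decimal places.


x' = -9*cos(270) - 3*sin(270) = 3
y' = -9*sin(270) + 3*cos(270) = 9

(3, 9)


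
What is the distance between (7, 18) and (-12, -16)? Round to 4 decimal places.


d = sqrt((-12-7)^2 + (-16-18)^2) = 38.9487

38.9487


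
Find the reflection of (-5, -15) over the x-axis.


Reflection across x-axis: (x, y) -> (x, -y)
(-5, -15) -> (-5, 15)

(-5, 15)


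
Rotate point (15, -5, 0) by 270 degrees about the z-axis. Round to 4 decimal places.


x' = 15*cos(270) - -5*sin(270) = -5
y' = 15*sin(270) + -5*cos(270) = -15
z' = 0

(-5, -15, 0)


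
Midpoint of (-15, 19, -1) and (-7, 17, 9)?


Midpoint = ((-15+-7)/2, (19+17)/2, (-1+9)/2) = (-11, 18, 4)

(-11, 18, 4)


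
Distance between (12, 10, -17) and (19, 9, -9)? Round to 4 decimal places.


d = sqrt((19-12)^2 + (9-10)^2 + (-9--17)^2) = 10.6771

10.6771


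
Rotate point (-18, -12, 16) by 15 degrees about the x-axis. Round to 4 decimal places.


x' = -18
y' = -12*cos(15) - 16*sin(15) = -15.7322
z' = -12*sin(15) + 16*cos(15) = 12.349

(-18, -15.7322, 12.349)


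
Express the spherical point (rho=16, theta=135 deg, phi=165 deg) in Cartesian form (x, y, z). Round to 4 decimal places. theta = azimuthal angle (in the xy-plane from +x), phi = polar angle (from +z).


x = 16 * sin(165) * cos(135) = -2.9282
y = 16 * sin(165) * sin(135) = 2.9282
z = 16 * cos(165) = -15.4548

(-2.9282, 2.9282, -15.4548)


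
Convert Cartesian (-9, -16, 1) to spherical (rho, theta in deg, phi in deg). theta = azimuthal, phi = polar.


rho = sqrt((-9)^2 + (-16)^2 + 1^2) = 18.3848
theta = atan2(-16, -9) = 240.6422 deg
phi = acos(1/18.3848) = 86.882 deg

rho = 18.3848, theta = 240.6422 deg, phi = 86.882 deg


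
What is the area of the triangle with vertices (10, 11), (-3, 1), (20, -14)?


Area = |x1(y2-y3) + x2(y3-y1) + x3(y1-y2)| / 2
= |10*(1--14) + -3*(-14-11) + 20*(11-1)| / 2
= 212.5

212.5


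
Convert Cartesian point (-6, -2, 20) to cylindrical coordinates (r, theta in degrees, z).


r = sqrt((-6)^2 + (-2)^2) = 6.3246
theta = atan2(-2, -6) = 198.4349 deg
z = 20

r = 6.3246, theta = 198.4349 deg, z = 20


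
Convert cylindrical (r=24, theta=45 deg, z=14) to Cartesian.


x = 24 * cos(45) = 16.9706
y = 24 * sin(45) = 16.9706
z = 14

(16.9706, 16.9706, 14)


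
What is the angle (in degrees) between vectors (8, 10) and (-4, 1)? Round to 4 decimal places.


dot = 8*-4 + 10*1 = -22
|u| = 12.8062, |v| = 4.1231
cos(angle) = -0.4167
angle = 114.6236 degrees

114.6236 degrees


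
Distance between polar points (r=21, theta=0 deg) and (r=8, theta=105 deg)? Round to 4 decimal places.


d = sqrt(r1^2 + r2^2 - 2*r1*r2*cos(t2-t1))
d = sqrt(21^2 + 8^2 - 2*21*8*cos(105-0)) = 24.3303

24.3303


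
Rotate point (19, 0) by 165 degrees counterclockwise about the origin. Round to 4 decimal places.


x' = 19*cos(165) - 0*sin(165) = -18.3526
y' = 19*sin(165) + 0*cos(165) = 4.9176

(-18.3526, 4.9176)


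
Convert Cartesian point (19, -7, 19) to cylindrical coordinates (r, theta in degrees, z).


r = sqrt(19^2 + (-7)^2) = 20.2485
theta = atan2(-7, 19) = 339.7751 deg
z = 19

r = 20.2485, theta = 339.7751 deg, z = 19


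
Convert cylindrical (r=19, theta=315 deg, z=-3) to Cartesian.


x = 19 * cos(315) = 13.435
y = 19 * sin(315) = -13.435
z = -3

(13.435, -13.435, -3)


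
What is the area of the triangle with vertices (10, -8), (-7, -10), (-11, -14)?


Area = |x1(y2-y3) + x2(y3-y1) + x3(y1-y2)| / 2
= |10*(-10--14) + -7*(-14--8) + -11*(-8--10)| / 2
= 30

30


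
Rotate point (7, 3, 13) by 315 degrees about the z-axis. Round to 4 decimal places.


x' = 7*cos(315) - 3*sin(315) = 7.0711
y' = 7*sin(315) + 3*cos(315) = -2.8284
z' = 13

(7.0711, -2.8284, 13)


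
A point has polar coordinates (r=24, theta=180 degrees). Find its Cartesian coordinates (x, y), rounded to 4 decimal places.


x = 24 * cos(180) = -24
y = 24 * sin(180) = 0

(-24, 0)


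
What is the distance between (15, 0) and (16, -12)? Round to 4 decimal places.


d = sqrt((16-15)^2 + (-12-0)^2) = 12.0416

12.0416


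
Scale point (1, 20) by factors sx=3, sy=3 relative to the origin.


Scaling: (x*sx, y*sy) = (1*3, 20*3) = (3, 60)

(3, 60)


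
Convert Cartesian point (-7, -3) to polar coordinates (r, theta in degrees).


r = sqrt((-7)^2 + (-3)^2) = 7.6158
theta = atan2(-3, -7) = 203.1986 degrees

r = 7.6158, theta = 203.1986 degrees


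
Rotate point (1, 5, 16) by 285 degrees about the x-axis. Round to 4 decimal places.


x' = 1
y' = 5*cos(285) - 16*sin(285) = 16.7489
z' = 5*sin(285) + 16*cos(285) = -0.6885

(1, 16.7489, -0.6885)


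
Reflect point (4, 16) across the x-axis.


Reflection across x-axis: (x, y) -> (x, -y)
(4, 16) -> (4, -16)

(4, -16)


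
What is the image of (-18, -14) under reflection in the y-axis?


Reflection across y-axis: (x, y) -> (-x, y)
(-18, -14) -> (18, -14)

(18, -14)


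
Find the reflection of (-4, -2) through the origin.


Reflection through origin: (x, y) -> (-x, -y)
(-4, -2) -> (4, 2)

(4, 2)


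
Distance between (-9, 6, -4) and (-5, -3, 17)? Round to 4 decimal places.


d = sqrt((-5--9)^2 + (-3-6)^2 + (17--4)^2) = 23.1948

23.1948


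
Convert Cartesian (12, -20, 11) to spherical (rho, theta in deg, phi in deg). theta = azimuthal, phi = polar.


rho = sqrt(12^2 + (-20)^2 + 11^2) = 25.7876
theta = atan2(-20, 12) = 300.9638 deg
phi = acos(11/25.7876) = 64.7504 deg

rho = 25.7876, theta = 300.9638 deg, phi = 64.7504 deg


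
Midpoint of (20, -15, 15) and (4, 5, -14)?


Midpoint = ((20+4)/2, (-15+5)/2, (15+-14)/2) = (12, -5, 0.5)

(12, -5, 0.5)


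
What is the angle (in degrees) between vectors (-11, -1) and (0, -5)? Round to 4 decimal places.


dot = -11*0 + -1*-5 = 5
|u| = 11.0454, |v| = 5
cos(angle) = 0.0905
angle = 84.8056 degrees

84.8056 degrees


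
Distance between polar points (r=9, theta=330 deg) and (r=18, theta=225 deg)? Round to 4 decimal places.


d = sqrt(r1^2 + r2^2 - 2*r1*r2*cos(t2-t1))
d = sqrt(9^2 + 18^2 - 2*9*18*cos(225-330)) = 22.1101

22.1101


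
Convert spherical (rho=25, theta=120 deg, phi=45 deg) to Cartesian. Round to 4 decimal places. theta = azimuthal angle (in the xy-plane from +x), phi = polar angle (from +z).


x = 25 * sin(45) * cos(120) = -8.8388
y = 25 * sin(45) * sin(120) = 15.3093
z = 25 * cos(45) = 17.6777

(-8.8388, 15.3093, 17.6777)


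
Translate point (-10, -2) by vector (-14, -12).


Translation: (x+dx, y+dy) = (-10+-14, -2+-12) = (-24, -14)

(-24, -14)


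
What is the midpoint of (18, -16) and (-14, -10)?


Midpoint = ((18+-14)/2, (-16+-10)/2) = (2, -13)

(2, -13)


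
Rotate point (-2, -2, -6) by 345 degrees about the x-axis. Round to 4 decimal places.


x' = -2
y' = -2*cos(345) - -6*sin(345) = -3.4848
z' = -2*sin(345) + -6*cos(345) = -5.2779

(-2, -3.4848, -5.2779)


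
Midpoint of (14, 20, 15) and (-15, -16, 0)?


Midpoint = ((14+-15)/2, (20+-16)/2, (15+0)/2) = (-0.5, 2, 7.5)

(-0.5, 2, 7.5)


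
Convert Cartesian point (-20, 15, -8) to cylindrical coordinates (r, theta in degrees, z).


r = sqrt((-20)^2 + 15^2) = 25
theta = atan2(15, -20) = 143.1301 deg
z = -8

r = 25, theta = 143.1301 deg, z = -8


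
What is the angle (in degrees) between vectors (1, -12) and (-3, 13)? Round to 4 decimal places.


dot = 1*-3 + -12*13 = -159
|u| = 12.0416, |v| = 13.3417
cos(angle) = -0.9897
angle = 171.769 degrees

171.769 degrees


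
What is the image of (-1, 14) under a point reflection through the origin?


Reflection through origin: (x, y) -> (-x, -y)
(-1, 14) -> (1, -14)

(1, -14)


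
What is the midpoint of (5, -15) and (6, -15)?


Midpoint = ((5+6)/2, (-15+-15)/2) = (5.5, -15)

(5.5, -15)


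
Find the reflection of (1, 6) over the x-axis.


Reflection across x-axis: (x, y) -> (x, -y)
(1, 6) -> (1, -6)

(1, -6)


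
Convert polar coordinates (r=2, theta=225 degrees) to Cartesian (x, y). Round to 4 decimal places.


x = 2 * cos(225) = -1.4142
y = 2 * sin(225) = -1.4142

(-1.4142, -1.4142)


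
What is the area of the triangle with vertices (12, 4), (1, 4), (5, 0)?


Area = |x1(y2-y3) + x2(y3-y1) + x3(y1-y2)| / 2
= |12*(4-0) + 1*(0-4) + 5*(4-4)| / 2
= 22

22


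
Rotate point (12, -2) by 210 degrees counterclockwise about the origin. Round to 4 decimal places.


x' = 12*cos(210) - -2*sin(210) = -11.3923
y' = 12*sin(210) + -2*cos(210) = -4.2679

(-11.3923, -4.2679)


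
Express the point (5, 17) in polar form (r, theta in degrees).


r = sqrt(5^2 + 17^2) = 17.72
theta = atan2(17, 5) = 73.6105 degrees

r = 17.72, theta = 73.6105 degrees


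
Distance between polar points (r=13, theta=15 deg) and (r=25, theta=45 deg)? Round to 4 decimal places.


d = sqrt(r1^2 + r2^2 - 2*r1*r2*cos(t2-t1))
d = sqrt(13^2 + 25^2 - 2*13*25*cos(45-15)) = 15.2014

15.2014


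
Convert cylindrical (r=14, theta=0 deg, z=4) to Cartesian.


x = 14 * cos(0) = 14
y = 14 * sin(0) = 0
z = 4

(14, 0, 4)


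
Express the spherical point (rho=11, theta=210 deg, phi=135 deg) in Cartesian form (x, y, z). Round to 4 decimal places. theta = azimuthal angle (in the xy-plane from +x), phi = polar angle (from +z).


x = 11 * sin(135) * cos(210) = -6.7361
y = 11 * sin(135) * sin(210) = -3.8891
z = 11 * cos(135) = -7.7782

(-6.7361, -3.8891, -7.7782)


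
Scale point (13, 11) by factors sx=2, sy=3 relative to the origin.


Scaling: (x*sx, y*sy) = (13*2, 11*3) = (26, 33)

(26, 33)


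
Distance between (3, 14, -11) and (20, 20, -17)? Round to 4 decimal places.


d = sqrt((20-3)^2 + (20-14)^2 + (-17--11)^2) = 19

19


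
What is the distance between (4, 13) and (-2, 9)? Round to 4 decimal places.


d = sqrt((-2-4)^2 + (9-13)^2) = 7.2111

7.2111


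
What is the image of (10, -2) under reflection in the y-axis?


Reflection across y-axis: (x, y) -> (-x, y)
(10, -2) -> (-10, -2)

(-10, -2)


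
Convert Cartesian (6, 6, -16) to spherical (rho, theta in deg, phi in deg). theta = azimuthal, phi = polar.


rho = sqrt(6^2 + 6^2 + (-16)^2) = 18.1108
theta = atan2(6, 6) = 45 deg
phi = acos(-16/18.1108) = 152.0616 deg

rho = 18.1108, theta = 45 deg, phi = 152.0616 deg


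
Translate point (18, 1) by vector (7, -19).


Translation: (x+dx, y+dy) = (18+7, 1+-19) = (25, -18)

(25, -18)


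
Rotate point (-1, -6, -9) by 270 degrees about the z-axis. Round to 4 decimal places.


x' = -1*cos(270) - -6*sin(270) = -6
y' = -1*sin(270) + -6*cos(270) = 1
z' = -9

(-6, 1, -9)


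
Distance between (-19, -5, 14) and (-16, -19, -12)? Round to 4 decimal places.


d = sqrt((-16--19)^2 + (-19--5)^2 + (-12-14)^2) = 29.6816

29.6816


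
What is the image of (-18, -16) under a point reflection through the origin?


Reflection through origin: (x, y) -> (-x, -y)
(-18, -16) -> (18, 16)

(18, 16)


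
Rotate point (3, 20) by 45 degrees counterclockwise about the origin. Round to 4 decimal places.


x' = 3*cos(45) - 20*sin(45) = -12.0208
y' = 3*sin(45) + 20*cos(45) = 16.2635

(-12.0208, 16.2635)


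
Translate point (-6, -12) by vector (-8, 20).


Translation: (x+dx, y+dy) = (-6+-8, -12+20) = (-14, 8)

(-14, 8)


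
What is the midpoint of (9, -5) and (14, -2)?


Midpoint = ((9+14)/2, (-5+-2)/2) = (11.5, -3.5)

(11.5, -3.5)


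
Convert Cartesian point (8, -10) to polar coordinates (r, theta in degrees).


r = sqrt(8^2 + (-10)^2) = 12.8062
theta = atan2(-10, 8) = 308.6598 degrees

r = 12.8062, theta = 308.6598 degrees


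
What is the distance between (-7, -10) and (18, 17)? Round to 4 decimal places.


d = sqrt((18--7)^2 + (17--10)^2) = 36.7967

36.7967


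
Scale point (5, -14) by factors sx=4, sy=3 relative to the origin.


Scaling: (x*sx, y*sy) = (5*4, -14*3) = (20, -42)

(20, -42)


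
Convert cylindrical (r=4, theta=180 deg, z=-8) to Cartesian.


x = 4 * cos(180) = -4
y = 4 * sin(180) = 0
z = -8

(-4, 0, -8)


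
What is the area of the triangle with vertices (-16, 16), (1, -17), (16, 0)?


Area = |x1(y2-y3) + x2(y3-y1) + x3(y1-y2)| / 2
= |-16*(-17-0) + 1*(0-16) + 16*(16--17)| / 2
= 392

392


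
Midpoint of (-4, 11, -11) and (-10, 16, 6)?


Midpoint = ((-4+-10)/2, (11+16)/2, (-11+6)/2) = (-7, 13.5, -2.5)

(-7, 13.5, -2.5)


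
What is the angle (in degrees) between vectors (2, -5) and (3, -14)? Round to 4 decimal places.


dot = 2*3 + -5*-14 = 76
|u| = 5.3852, |v| = 14.3178
cos(angle) = 0.9857
angle = 9.7067 degrees

9.7067 degrees


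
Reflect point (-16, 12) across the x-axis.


Reflection across x-axis: (x, y) -> (x, -y)
(-16, 12) -> (-16, -12)

(-16, -12)


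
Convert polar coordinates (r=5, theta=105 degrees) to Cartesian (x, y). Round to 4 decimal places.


x = 5 * cos(105) = -1.2941
y = 5 * sin(105) = 4.8296

(-1.2941, 4.8296)


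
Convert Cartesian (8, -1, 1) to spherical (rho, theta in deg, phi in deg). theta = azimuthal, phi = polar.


rho = sqrt(8^2 + (-1)^2 + 1^2) = 8.124
theta = atan2(-1, 8) = 352.875 deg
phi = acos(1/8.124) = 82.9294 deg

rho = 8.124, theta = 352.875 deg, phi = 82.9294 deg


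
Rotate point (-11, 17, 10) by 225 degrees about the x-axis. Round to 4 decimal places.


x' = -11
y' = 17*cos(225) - 10*sin(225) = -4.9497
z' = 17*sin(225) + 10*cos(225) = -19.0919

(-11, -4.9497, -19.0919)


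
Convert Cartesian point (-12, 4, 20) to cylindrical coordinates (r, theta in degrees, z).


r = sqrt((-12)^2 + 4^2) = 12.6491
theta = atan2(4, -12) = 161.5651 deg
z = 20

r = 12.6491, theta = 161.5651 deg, z = 20


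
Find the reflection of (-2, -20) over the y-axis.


Reflection across y-axis: (x, y) -> (-x, y)
(-2, -20) -> (2, -20)

(2, -20)


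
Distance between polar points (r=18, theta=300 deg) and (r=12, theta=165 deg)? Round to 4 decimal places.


d = sqrt(r1^2 + r2^2 - 2*r1*r2*cos(t2-t1))
d = sqrt(18^2 + 12^2 - 2*18*12*cos(165-300)) = 27.8113

27.8113


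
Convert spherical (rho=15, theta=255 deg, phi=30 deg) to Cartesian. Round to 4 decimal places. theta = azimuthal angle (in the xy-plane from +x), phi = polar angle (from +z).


x = 15 * sin(30) * cos(255) = -1.9411
y = 15 * sin(30) * sin(255) = -7.2444
z = 15 * cos(30) = 12.9904

(-1.9411, -7.2444, 12.9904)


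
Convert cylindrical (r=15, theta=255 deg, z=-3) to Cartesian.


x = 15 * cos(255) = -3.8823
y = 15 * sin(255) = -14.4889
z = -3

(-3.8823, -14.4889, -3)


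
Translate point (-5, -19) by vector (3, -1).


Translation: (x+dx, y+dy) = (-5+3, -19+-1) = (-2, -20)

(-2, -20)


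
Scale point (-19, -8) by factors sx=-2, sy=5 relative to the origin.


Scaling: (x*sx, y*sy) = (-19*-2, -8*5) = (38, -40)

(38, -40)


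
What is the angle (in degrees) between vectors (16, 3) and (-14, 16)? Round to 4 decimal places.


dot = 16*-14 + 3*16 = -176
|u| = 16.2788, |v| = 21.2603
cos(angle) = -0.5085
angle = 120.5663 degrees

120.5663 degrees


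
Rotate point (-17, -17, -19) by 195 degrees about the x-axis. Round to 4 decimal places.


x' = -17
y' = -17*cos(195) - -19*sin(195) = 11.5032
z' = -17*sin(195) + -19*cos(195) = 22.7525

(-17, 11.5032, 22.7525)


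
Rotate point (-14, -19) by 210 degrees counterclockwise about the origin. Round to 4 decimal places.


x' = -14*cos(210) - -19*sin(210) = 2.6244
y' = -14*sin(210) + -19*cos(210) = 23.4545

(2.6244, 23.4545)


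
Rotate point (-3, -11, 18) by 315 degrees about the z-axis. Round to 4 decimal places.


x' = -3*cos(315) - -11*sin(315) = -9.8995
y' = -3*sin(315) + -11*cos(315) = -5.6569
z' = 18

(-9.8995, -5.6569, 18)


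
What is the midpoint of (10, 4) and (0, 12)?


Midpoint = ((10+0)/2, (4+12)/2) = (5, 8)

(5, 8)


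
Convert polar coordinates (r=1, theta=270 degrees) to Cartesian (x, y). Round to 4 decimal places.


x = 1 * cos(270) = 0
y = 1 * sin(270) = -1

(0, -1)


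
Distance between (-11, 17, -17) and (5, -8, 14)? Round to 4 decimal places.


d = sqrt((5--11)^2 + (-8-17)^2 + (14--17)^2) = 42.9185

42.9185


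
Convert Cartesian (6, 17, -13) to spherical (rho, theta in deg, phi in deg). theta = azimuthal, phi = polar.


rho = sqrt(6^2 + 17^2 + (-13)^2) = 22.2261
theta = atan2(17, 6) = 70.56 deg
phi = acos(-13/22.2261) = 125.7958 deg

rho = 22.2261, theta = 70.56 deg, phi = 125.7958 deg


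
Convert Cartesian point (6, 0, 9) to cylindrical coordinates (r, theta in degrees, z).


r = sqrt(6^2 + 0^2) = 6
theta = atan2(0, 6) = 0 deg
z = 9

r = 6, theta = 0 deg, z = 9


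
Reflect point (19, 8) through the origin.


Reflection through origin: (x, y) -> (-x, -y)
(19, 8) -> (-19, -8)

(-19, -8)


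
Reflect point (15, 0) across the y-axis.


Reflection across y-axis: (x, y) -> (-x, y)
(15, 0) -> (-15, 0)

(-15, 0)


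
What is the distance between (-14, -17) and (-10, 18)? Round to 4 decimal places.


d = sqrt((-10--14)^2 + (18--17)^2) = 35.2278

35.2278


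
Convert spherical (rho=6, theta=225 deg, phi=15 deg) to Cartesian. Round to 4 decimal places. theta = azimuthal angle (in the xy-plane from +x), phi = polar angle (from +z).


x = 6 * sin(15) * cos(225) = -1.0981
y = 6 * sin(15) * sin(225) = -1.0981
z = 6 * cos(15) = 5.7956

(-1.0981, -1.0981, 5.7956)


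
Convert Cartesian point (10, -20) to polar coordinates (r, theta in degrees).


r = sqrt(10^2 + (-20)^2) = 22.3607
theta = atan2(-20, 10) = 296.5651 degrees

r = 22.3607, theta = 296.5651 degrees


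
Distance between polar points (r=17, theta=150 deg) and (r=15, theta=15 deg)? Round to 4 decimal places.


d = sqrt(r1^2 + r2^2 - 2*r1*r2*cos(t2-t1))
d = sqrt(17^2 + 15^2 - 2*17*15*cos(15-150)) = 29.5741

29.5741


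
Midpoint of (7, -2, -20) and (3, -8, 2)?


Midpoint = ((7+3)/2, (-2+-8)/2, (-20+2)/2) = (5, -5, -9)

(5, -5, -9)


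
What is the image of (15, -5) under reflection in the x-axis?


Reflection across x-axis: (x, y) -> (x, -y)
(15, -5) -> (15, 5)

(15, 5)


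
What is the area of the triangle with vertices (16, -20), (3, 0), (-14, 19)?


Area = |x1(y2-y3) + x2(y3-y1) + x3(y1-y2)| / 2
= |16*(0-19) + 3*(19--20) + -14*(-20-0)| / 2
= 46.5

46.5


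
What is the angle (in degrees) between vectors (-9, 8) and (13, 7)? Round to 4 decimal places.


dot = -9*13 + 8*7 = -61
|u| = 12.0416, |v| = 14.7648
cos(angle) = -0.3431
angle = 110.0657 degrees

110.0657 degrees


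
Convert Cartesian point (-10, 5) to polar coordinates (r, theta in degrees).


r = sqrt((-10)^2 + 5^2) = 11.1803
theta = atan2(5, -10) = 153.4349 degrees

r = 11.1803, theta = 153.4349 degrees


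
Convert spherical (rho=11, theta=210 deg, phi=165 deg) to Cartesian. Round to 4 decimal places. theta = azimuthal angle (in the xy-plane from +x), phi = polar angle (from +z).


x = 11 * sin(165) * cos(210) = -2.4656
y = 11 * sin(165) * sin(210) = -1.4235
z = 11 * cos(165) = -10.6252

(-2.4656, -1.4235, -10.6252)


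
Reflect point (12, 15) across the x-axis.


Reflection across x-axis: (x, y) -> (x, -y)
(12, 15) -> (12, -15)

(12, -15)


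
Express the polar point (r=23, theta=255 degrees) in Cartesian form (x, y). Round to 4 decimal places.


x = 23 * cos(255) = -5.9528
y = 23 * sin(255) = -22.2163

(-5.9528, -22.2163)


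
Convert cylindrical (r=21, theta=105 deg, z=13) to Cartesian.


x = 21 * cos(105) = -5.4352
y = 21 * sin(105) = 20.2844
z = 13

(-5.4352, 20.2844, 13)


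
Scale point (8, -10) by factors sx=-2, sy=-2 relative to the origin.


Scaling: (x*sx, y*sy) = (8*-2, -10*-2) = (-16, 20)

(-16, 20)


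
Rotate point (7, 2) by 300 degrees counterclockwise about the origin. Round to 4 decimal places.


x' = 7*cos(300) - 2*sin(300) = 5.2321
y' = 7*sin(300) + 2*cos(300) = -5.0622

(5.2321, -5.0622)


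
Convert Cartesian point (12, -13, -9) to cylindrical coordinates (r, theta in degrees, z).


r = sqrt(12^2 + (-13)^2) = 17.6918
theta = atan2(-13, 12) = 312.7094 deg
z = -9

r = 17.6918, theta = 312.7094 deg, z = -9


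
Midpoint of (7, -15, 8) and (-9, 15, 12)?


Midpoint = ((7+-9)/2, (-15+15)/2, (8+12)/2) = (-1, 0, 10)

(-1, 0, 10)


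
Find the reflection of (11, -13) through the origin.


Reflection through origin: (x, y) -> (-x, -y)
(11, -13) -> (-11, 13)

(-11, 13)


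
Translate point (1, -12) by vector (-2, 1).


Translation: (x+dx, y+dy) = (1+-2, -12+1) = (-1, -11)

(-1, -11)


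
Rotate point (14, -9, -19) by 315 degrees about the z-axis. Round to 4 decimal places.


x' = 14*cos(315) - -9*sin(315) = 3.5355
y' = 14*sin(315) + -9*cos(315) = -16.2635
z' = -19

(3.5355, -16.2635, -19)


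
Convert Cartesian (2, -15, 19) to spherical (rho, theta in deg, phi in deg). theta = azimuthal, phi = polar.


rho = sqrt(2^2 + (-15)^2 + 19^2) = 24.2899
theta = atan2(-15, 2) = 277.5946 deg
phi = acos(19/24.2899) = 38.5359 deg

rho = 24.2899, theta = 277.5946 deg, phi = 38.5359 deg


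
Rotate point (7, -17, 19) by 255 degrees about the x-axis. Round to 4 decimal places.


x' = 7
y' = -17*cos(255) - 19*sin(255) = 22.7525
z' = -17*sin(255) + 19*cos(255) = 11.5032

(7, 22.7525, 11.5032)


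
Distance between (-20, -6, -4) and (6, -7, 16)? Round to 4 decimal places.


d = sqrt((6--20)^2 + (-7--6)^2 + (16--4)^2) = 32.8177

32.8177


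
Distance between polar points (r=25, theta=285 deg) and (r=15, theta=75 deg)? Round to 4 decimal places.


d = sqrt(r1^2 + r2^2 - 2*r1*r2*cos(t2-t1))
d = sqrt(25^2 + 15^2 - 2*25*15*cos(75-285)) = 38.7236

38.7236


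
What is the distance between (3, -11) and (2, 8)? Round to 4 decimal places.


d = sqrt((2-3)^2 + (8--11)^2) = 19.0263

19.0263


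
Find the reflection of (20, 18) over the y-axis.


Reflection across y-axis: (x, y) -> (-x, y)
(20, 18) -> (-20, 18)

(-20, 18)


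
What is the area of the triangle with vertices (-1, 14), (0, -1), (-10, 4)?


Area = |x1(y2-y3) + x2(y3-y1) + x3(y1-y2)| / 2
= |-1*(-1-4) + 0*(4-14) + -10*(14--1)| / 2
= 72.5

72.5


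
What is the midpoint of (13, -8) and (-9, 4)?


Midpoint = ((13+-9)/2, (-8+4)/2) = (2, -2)

(2, -2)


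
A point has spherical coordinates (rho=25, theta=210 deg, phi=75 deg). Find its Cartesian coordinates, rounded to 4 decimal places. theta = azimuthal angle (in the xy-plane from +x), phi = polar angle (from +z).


x = 25 * sin(75) * cos(210) = -20.9129
y = 25 * sin(75) * sin(210) = -12.0741
z = 25 * cos(75) = 6.4705

(-20.9129, -12.0741, 6.4705)


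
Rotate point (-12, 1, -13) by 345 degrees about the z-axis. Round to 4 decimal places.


x' = -12*cos(345) - 1*sin(345) = -11.3323
y' = -12*sin(345) + 1*cos(345) = 4.0718
z' = -13

(-11.3323, 4.0718, -13)


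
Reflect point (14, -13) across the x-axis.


Reflection across x-axis: (x, y) -> (x, -y)
(14, -13) -> (14, 13)

(14, 13)


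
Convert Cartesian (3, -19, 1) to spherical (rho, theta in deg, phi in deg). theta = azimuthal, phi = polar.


rho = sqrt(3^2 + (-19)^2 + 1^2) = 19.2614
theta = atan2(-19, 3) = 278.9726 deg
phi = acos(1/19.2614) = 87.024 deg

rho = 19.2614, theta = 278.9726 deg, phi = 87.024 deg


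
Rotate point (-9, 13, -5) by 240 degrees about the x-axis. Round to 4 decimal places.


x' = -9
y' = 13*cos(240) - -5*sin(240) = -10.8301
z' = 13*sin(240) + -5*cos(240) = -8.7583

(-9, -10.8301, -8.7583)


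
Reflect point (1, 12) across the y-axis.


Reflection across y-axis: (x, y) -> (-x, y)
(1, 12) -> (-1, 12)

(-1, 12)


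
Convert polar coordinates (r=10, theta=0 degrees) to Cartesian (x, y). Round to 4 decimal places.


x = 10 * cos(0) = 10
y = 10 * sin(0) = 0

(10, 0)


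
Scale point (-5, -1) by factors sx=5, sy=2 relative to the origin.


Scaling: (x*sx, y*sy) = (-5*5, -1*2) = (-25, -2)

(-25, -2)


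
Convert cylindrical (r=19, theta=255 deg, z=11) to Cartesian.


x = 19 * cos(255) = -4.9176
y = 19 * sin(255) = -18.3526
z = 11

(-4.9176, -18.3526, 11)


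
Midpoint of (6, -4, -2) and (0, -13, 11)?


Midpoint = ((6+0)/2, (-4+-13)/2, (-2+11)/2) = (3, -8.5, 4.5)

(3, -8.5, 4.5)


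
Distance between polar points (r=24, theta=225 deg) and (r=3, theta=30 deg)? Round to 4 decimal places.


d = sqrt(r1^2 + r2^2 - 2*r1*r2*cos(t2-t1))
d = sqrt(24^2 + 3^2 - 2*24*3*cos(30-225)) = 26.909

26.909


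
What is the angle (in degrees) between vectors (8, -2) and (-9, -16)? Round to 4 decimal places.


dot = 8*-9 + -2*-16 = -40
|u| = 8.2462, |v| = 18.3576
cos(angle) = -0.2642
angle = 105.3215 degrees

105.3215 degrees


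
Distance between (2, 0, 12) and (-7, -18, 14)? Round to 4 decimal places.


d = sqrt((-7-2)^2 + (-18-0)^2 + (14-12)^2) = 20.2237

20.2237


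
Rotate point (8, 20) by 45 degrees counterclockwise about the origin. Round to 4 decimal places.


x' = 8*cos(45) - 20*sin(45) = -8.4853
y' = 8*sin(45) + 20*cos(45) = 19.799

(-8.4853, 19.799)


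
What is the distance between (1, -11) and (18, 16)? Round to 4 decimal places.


d = sqrt((18-1)^2 + (16--11)^2) = 31.9061

31.9061


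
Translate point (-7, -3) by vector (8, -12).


Translation: (x+dx, y+dy) = (-7+8, -3+-12) = (1, -15)

(1, -15)


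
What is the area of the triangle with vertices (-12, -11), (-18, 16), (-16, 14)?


Area = |x1(y2-y3) + x2(y3-y1) + x3(y1-y2)| / 2
= |-12*(16-14) + -18*(14--11) + -16*(-11-16)| / 2
= 21

21


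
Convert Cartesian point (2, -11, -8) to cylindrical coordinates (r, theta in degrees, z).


r = sqrt(2^2 + (-11)^2) = 11.1803
theta = atan2(-11, 2) = 280.3048 deg
z = -8

r = 11.1803, theta = 280.3048 deg, z = -8


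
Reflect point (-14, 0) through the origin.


Reflection through origin: (x, y) -> (-x, -y)
(-14, 0) -> (14, 0)

(14, 0)


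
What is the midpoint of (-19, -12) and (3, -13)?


Midpoint = ((-19+3)/2, (-12+-13)/2) = (-8, -12.5)

(-8, -12.5)


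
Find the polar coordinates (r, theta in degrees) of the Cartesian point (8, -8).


r = sqrt(8^2 + (-8)^2) = 11.3137
theta = atan2(-8, 8) = 315 degrees

r = 11.3137, theta = 315 degrees


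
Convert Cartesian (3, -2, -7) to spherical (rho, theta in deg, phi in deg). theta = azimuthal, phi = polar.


rho = sqrt(3^2 + (-2)^2 + (-7)^2) = 7.874
theta = atan2(-2, 3) = 326.3099 deg
phi = acos(-7/7.874) = 152.748 deg

rho = 7.874, theta = 326.3099 deg, phi = 152.748 deg


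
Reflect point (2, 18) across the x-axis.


Reflection across x-axis: (x, y) -> (x, -y)
(2, 18) -> (2, -18)

(2, -18)


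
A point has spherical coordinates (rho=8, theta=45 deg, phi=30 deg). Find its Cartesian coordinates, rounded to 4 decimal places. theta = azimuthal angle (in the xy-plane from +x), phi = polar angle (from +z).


x = 8 * sin(30) * cos(45) = 2.8284
y = 8 * sin(30) * sin(45) = 2.8284
z = 8 * cos(30) = 6.9282

(2.8284, 2.8284, 6.9282)


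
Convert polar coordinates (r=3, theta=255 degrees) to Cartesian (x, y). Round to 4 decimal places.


x = 3 * cos(255) = -0.7765
y = 3 * sin(255) = -2.8978

(-0.7765, -2.8978)


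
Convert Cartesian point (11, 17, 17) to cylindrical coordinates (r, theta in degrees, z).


r = sqrt(11^2 + 17^2) = 20.2485
theta = atan2(17, 11) = 57.0948 deg
z = 17

r = 20.2485, theta = 57.0948 deg, z = 17


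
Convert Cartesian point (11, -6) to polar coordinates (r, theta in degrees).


r = sqrt(11^2 + (-6)^2) = 12.53
theta = atan2(-6, 11) = 331.3895 degrees

r = 12.53, theta = 331.3895 degrees


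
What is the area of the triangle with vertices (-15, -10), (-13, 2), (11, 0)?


Area = |x1(y2-y3) + x2(y3-y1) + x3(y1-y2)| / 2
= |-15*(2-0) + -13*(0--10) + 11*(-10-2)| / 2
= 146

146


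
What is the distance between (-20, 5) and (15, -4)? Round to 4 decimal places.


d = sqrt((15--20)^2 + (-4-5)^2) = 36.1386

36.1386


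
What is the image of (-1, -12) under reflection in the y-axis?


Reflection across y-axis: (x, y) -> (-x, y)
(-1, -12) -> (1, -12)

(1, -12)


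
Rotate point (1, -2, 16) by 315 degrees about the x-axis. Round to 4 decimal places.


x' = 1
y' = -2*cos(315) - 16*sin(315) = 9.8995
z' = -2*sin(315) + 16*cos(315) = 12.7279

(1, 9.8995, 12.7279)


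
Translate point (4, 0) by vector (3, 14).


Translation: (x+dx, y+dy) = (4+3, 0+14) = (7, 14)

(7, 14)


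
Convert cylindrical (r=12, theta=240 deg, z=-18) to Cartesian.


x = 12 * cos(240) = -6
y = 12 * sin(240) = -10.3923
z = -18

(-6, -10.3923, -18)


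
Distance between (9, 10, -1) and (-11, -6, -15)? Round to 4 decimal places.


d = sqrt((-11-9)^2 + (-6-10)^2 + (-15--1)^2) = 29.189

29.189


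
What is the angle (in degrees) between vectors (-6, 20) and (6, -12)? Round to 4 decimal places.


dot = -6*6 + 20*-12 = -276
|u| = 20.8806, |v| = 13.4164
cos(angle) = -0.9852
angle = 170.1342 degrees

170.1342 degrees


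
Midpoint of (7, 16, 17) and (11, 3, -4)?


Midpoint = ((7+11)/2, (16+3)/2, (17+-4)/2) = (9, 9.5, 6.5)

(9, 9.5, 6.5)


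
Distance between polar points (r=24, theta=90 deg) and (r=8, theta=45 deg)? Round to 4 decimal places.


d = sqrt(r1^2 + r2^2 - 2*r1*r2*cos(t2-t1))
d = sqrt(24^2 + 8^2 - 2*24*8*cos(45-90)) = 19.1956

19.1956


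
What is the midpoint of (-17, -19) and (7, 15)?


Midpoint = ((-17+7)/2, (-19+15)/2) = (-5, -2)

(-5, -2)


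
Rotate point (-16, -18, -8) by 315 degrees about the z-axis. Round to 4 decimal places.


x' = -16*cos(315) - -18*sin(315) = -24.0416
y' = -16*sin(315) + -18*cos(315) = -1.4142
z' = -8

(-24.0416, -1.4142, -8)


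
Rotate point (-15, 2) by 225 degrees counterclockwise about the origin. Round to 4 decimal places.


x' = -15*cos(225) - 2*sin(225) = 12.0208
y' = -15*sin(225) + 2*cos(225) = 9.1924

(12.0208, 9.1924)


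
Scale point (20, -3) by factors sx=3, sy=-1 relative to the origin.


Scaling: (x*sx, y*sy) = (20*3, -3*-1) = (60, 3)

(60, 3)


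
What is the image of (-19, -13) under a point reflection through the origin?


Reflection through origin: (x, y) -> (-x, -y)
(-19, -13) -> (19, 13)

(19, 13)


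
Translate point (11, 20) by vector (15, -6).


Translation: (x+dx, y+dy) = (11+15, 20+-6) = (26, 14)

(26, 14)


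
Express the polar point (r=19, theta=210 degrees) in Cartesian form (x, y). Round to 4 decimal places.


x = 19 * cos(210) = -16.4545
y = 19 * sin(210) = -9.5

(-16.4545, -9.5)


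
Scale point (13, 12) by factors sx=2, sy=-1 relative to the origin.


Scaling: (x*sx, y*sy) = (13*2, 12*-1) = (26, -12)

(26, -12)


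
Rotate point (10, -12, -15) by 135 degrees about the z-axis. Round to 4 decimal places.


x' = 10*cos(135) - -12*sin(135) = 1.4142
y' = 10*sin(135) + -12*cos(135) = 15.5563
z' = -15

(1.4142, 15.5563, -15)


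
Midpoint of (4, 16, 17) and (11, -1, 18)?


Midpoint = ((4+11)/2, (16+-1)/2, (17+18)/2) = (7.5, 7.5, 17.5)

(7.5, 7.5, 17.5)


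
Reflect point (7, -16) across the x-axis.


Reflection across x-axis: (x, y) -> (x, -y)
(7, -16) -> (7, 16)

(7, 16)


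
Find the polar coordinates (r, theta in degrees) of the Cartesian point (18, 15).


r = sqrt(18^2 + 15^2) = 23.4307
theta = atan2(15, 18) = 39.8056 degrees

r = 23.4307, theta = 39.8056 degrees


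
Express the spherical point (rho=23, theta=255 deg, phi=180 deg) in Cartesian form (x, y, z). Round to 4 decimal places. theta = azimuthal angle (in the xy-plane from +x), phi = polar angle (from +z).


x = 23 * sin(180) * cos(255) = 0
y = 23 * sin(180) * sin(255) = 0
z = 23 * cos(180) = -23

(0, 0, -23)


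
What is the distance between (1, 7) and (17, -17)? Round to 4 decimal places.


d = sqrt((17-1)^2 + (-17-7)^2) = 28.8444

28.8444


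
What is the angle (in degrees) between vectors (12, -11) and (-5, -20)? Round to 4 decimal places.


dot = 12*-5 + -11*-20 = 160
|u| = 16.2788, |v| = 20.6155
cos(angle) = 0.4768
angle = 61.5258 degrees

61.5258 degrees


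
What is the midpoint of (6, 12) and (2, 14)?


Midpoint = ((6+2)/2, (12+14)/2) = (4, 13)

(4, 13)


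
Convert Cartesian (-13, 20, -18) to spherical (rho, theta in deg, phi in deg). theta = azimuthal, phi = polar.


rho = sqrt((-13)^2 + 20^2 + (-18)^2) = 29.8831
theta = atan2(20, -13) = 123.0239 deg
phi = acos(-18/29.8831) = 127.0382 deg

rho = 29.8831, theta = 123.0239 deg, phi = 127.0382 deg
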